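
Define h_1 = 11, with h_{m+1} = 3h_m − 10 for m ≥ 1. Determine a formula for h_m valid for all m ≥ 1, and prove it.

Claim: h_m = 2·3^m + 5.

Base case: h_1 = 11, and 2·3^1 + 5 = 6 + 5 = 11.
Assume h_r = 2·3^r + 5 for some r ≥ 1.
Then h_{r+1} = 3h_r − 10 = 3·(2·3^r + 5) − 10 = 6·3^r + 15 − 10 = 2·3^{r+1} + 5.
Hence h_m = 2·3^m + 5 for every m ≥ 1, by induction.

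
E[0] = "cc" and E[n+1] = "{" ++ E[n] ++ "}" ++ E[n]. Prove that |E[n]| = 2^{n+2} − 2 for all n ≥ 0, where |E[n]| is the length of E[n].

Base case: |E[0]| = 2, and 2^{0+2} − 2 = 2.
Assume |E[r]| = 2^{r+2} − 2.
Then |E[r+1]| = 1 + |E[r]| + 1 + |E[r]| = 2|E[r]| + 2 = 2(2^{r+2} − 2) + 2 = 2^{r+3} − 4 + 2 = 2^{r+3} − 2.
By induction, |E[n]| = 2^{n+2} − 2 for all n ≥ 0.

|E[n]| = 2^{n+2} − 2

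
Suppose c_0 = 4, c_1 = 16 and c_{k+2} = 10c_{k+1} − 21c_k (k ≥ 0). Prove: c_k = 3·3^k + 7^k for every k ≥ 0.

Base cases: c_0 = 4 and 3·3^0 + 7^0 = 4; c_1 = 16 and 3·3^1 + 7^1 = 16.
Assume c_i = 3·3^i + 7^i for all 0 ≤ i ≤ j, where j ≥ 1.
Then c_{j+1} = 10c_j − 21c_{j−1} = 10·(3·3^j + 7^j) − 21·(3·3^{j−1} + 7^{j−1}) = 3·(10·3 − 21)3^{j−1} + (10·7 − 21)7^{j−1} = 27·3^{j−1} + 49·7^{j−1} = 3·3^{j+1} + 7^{j+1}.
This completes the inductive step, so c_k = 3·3^k + 7^k for all k ≥ 0.

c_k = 3·3^k + 7^k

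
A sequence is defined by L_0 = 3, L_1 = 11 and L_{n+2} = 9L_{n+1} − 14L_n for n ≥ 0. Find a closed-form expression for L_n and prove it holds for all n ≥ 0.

Claim: L_n = 2·2^n + 7^n.

Base cases: L_0 = 3 and 2·2^0 + 7^0 = 3; L_1 = 11 and 2·2^1 + 7^1 = 11.
Assume L_j = 2·2^j + 7^j for all 0 ≤ j ≤ k, where k ≥ 1.
Then L_{k+1} = 9L_k − 14L_{k−1} = 9·(2·2^k + 7^k) − 14·(2·2^{k−1} + 7^{k−1}) = 2·(9·2 − 14)2^{k−1} + (9·7 − 14)7^{k−1} = 8·2^{k−1} + 49·7^{k−1} = 2·2^{k+1} + 7^{k+1}.
This completes the inductive step, so L_n = 2·2^n + 7^n for all n ≥ 0.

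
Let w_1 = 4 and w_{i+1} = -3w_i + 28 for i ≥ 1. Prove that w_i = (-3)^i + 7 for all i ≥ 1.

Base case: w_1 = 4, and (-3)^1 + 7 = -3 + 7 = 4.
Assume w_m = (-3)^m + 7 for some m ≥ 1.
Then w_{m+1} = -3w_m + 28 = -3·((-3)^m + 7) + 28 = -3·(-3)^m − 21 + 28 = (-3)^{m+1} + 7.
Hence w_i = (-3)^i + 7 for every i ≥ 1, by induction.

w_i = (-3)^i + 7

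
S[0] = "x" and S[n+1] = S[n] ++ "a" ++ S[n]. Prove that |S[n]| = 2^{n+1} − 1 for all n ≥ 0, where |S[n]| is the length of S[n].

Base case: |S[0]| = 1, and 2^{0+1} − 1 = 1.
Assume |S[j]| = 2^{j+1} − 1.
Then |S[j+1]| = |S[j]| + 1 + |S[j]| = 2|S[j]| + 1 = 2(2^{j+1} − 1) + 1 = 2^{j+2} − 2 + 1 = 2^{j+2} − 1.
This completes the inductive step, so |S[n]| = 2^{n+1} − 1 for all n ≥ 0.

|S[n]| = 2^{n+1} − 1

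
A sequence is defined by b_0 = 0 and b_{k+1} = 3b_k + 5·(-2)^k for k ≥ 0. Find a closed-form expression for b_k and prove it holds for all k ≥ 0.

Claim: b_k = 3^k − (-2)^k.

Base case: b_0 = 0, and 3^0 − (-2)^0 = 1 − 1 = 0.
Assume b_m = 3^m − (-2)^m for some m ≥ 0.
Then b_{m+1} = 3b_m + 5·(-2)^m = 3·(3^m − (-2)^m) + 5·(-2)^m = 3^{m+1} − 3·(-2)^m + 5·(-2)^m = 3^{m+1} + 2·(-2)^m = 3^{m+1} − (-2)^{m+1}.
So the formula holds for m+1, and by induction b_k = 3^k − (-2)^k for all k ≥ 0.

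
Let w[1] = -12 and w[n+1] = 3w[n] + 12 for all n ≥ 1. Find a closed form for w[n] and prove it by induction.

Claim: w[n] = -2·3^n − 6.

Base case: w[1] = -12, and -2·3^1 − 6 = -6 − 6 = -12.
Assume w[k] = -2·3^k − 6 for some k ≥ 1.
Then w[k+1] = 3w[k] + 12 = 3·(-2·3^k − 6) + 12 = -6·3^k − 18 + 12 = -2·3^{k+1} − 6.
By induction, w[n] = -2·3^n − 6 for all n ≥ 1.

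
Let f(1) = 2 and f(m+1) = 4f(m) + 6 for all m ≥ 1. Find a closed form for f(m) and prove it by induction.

Claim: f(m) = 4^m − 2.

Base case: f(1) = 2, and 4^1 − 2 = 4 − 2 = 2.
Assume f(j) = 4^j − 2 for some j ≥ 1.
Then f(j+1) = 4f(j) + 6 = 4·(4^j − 2) + 6 = 4^{j+1} − 8 + 6 = 4^{j+1} − 2.
This completes the inductive step, so f(m) = 4^m − 2 for all m ≥ 1.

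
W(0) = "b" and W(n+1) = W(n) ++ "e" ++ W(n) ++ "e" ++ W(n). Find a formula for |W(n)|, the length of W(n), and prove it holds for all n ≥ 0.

Claim: |W(n)| = 2·3^n − 1.

Base case: |W(0)| = 1, and 2·3^0 − 1 = 1.
Assume |W(j)| = 2·3^j − 1.
Then |W(j+1)| = 3|W(j)| + 2 = 3(2·3^j − 1) + 2 = 2·3^{j+1} − 3 + 2 = 2·3^{j+1} − 1.
Hence |W(n)| = 2·3^n − 1 for every n ≥ 0, by induction.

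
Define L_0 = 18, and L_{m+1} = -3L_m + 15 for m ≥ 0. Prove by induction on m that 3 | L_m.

Base case: L_0 = 18 = 3·6, so 3 | L_0.
Assume 3 | L_j, so L_j = 3t for some integer t.
Then L_{j+1} = -3L_j + 15 = -3·(3t) + 15 = 3(-3t + 5), so 3 | L_{j+1}.
By induction, 3 | L_m for all m ≥ 0.

3 | L_m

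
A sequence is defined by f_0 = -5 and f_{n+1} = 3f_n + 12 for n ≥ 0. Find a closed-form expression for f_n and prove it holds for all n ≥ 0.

Claim: f_n = 3^n − 6.

Base case: f_0 = -5, and 3^0 − 6 = 1 − 6 = -5.
Assume f_k = 3^k − 6 for some k ≥ 0.
Then f_{k+1} = 3f_k + 12 = 3·(3^k − 6) + 12 = 3^{k+1} − 18 + 12 = 3^{k+1} − 6.
Hence f_n = 3^n − 6 for every n ≥ 0, by induction.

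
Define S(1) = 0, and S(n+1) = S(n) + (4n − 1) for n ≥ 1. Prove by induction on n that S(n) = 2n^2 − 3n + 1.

Base case: S(1) = 0, and 2·1^2 − 3·1 + 1 = 0.
Assume S(k) = 2k^2 − 3k + 1.
Then S(k+1) = S(k) + (4k − 1) = (2k^2 − 3k + 1) + (4k − 1) = 2k^2 + k,
and 2·(k+1)^2 − 3·(k+1) + 1 = 2k^2 + k.
This completes the inductive step, so S(n) = 2n^2 − 3n + 1 for all n ≥ 1.

S(n) = 2n^2 − 3n + 1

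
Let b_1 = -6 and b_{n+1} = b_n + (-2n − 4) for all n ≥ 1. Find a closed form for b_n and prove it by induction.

Claim: b_n = -n^2 − 3n − 2.

Base case: b_1 = -6, and -1^2 − 3·1 − 2 = -6.
Assume b_j = -j^2 − 3j − 2.
Then b_{j+1} = b_j + (-2j − 4) = (-j^2 − 3j − 2) + (-2j − 4) = -j^2 − 5j − 6,
and -(j+1)^2 − 3·(j+1) − 2 = -j^2 − 5j − 6.
Hence b_n = -n^2 − 3n − 2 for every n ≥ 1, by induction.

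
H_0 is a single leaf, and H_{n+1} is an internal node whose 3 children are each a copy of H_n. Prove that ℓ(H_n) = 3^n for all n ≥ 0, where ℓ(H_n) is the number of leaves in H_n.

Base case: ℓ(H_0) = 1, and 3^0 = 1.
Assume ℓ(H_k) = 3^k.
Then ℓ(H_{k+1}) = 3·ℓ(H_k) = 3·3^k = 3^{k+1}.
So the formula holds for k+1, and by induction ℓ(H_n) = 3^n for all n ≥ 0.

ℓ(H_n) = 3^n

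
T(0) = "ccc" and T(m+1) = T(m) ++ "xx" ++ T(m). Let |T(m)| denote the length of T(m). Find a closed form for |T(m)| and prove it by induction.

Claim: |T(m)| = 5·2^m − 2.

Base case: |T(0)| = 3, and 5·2^0 − 2 = 3.
Assume |T(j)| = 5·2^j − 2.
Then |T(j+1)| = |T(j)| + 2 + |T(j)| = 2|T(j)| + 2 = 2(5·2^j − 2) + 2 = 5·2^{j+1} − 4 + 2 = 5·2^{j+1} − 2.
This completes the inductive step, so |T(m)| = 5·2^m − 2 for all m ≥ 0.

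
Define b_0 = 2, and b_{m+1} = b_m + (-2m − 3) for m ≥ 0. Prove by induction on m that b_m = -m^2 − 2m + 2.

Base case: b_0 = 2, and -0^2 − 2·0 + 2 = 2.
Assume b_k = -k^2 − 2k + 2.
Then b_{k+1} = b_k + (-2k − 3) = (-k^2 − 2k + 2) + (-2k − 3) = -k^2 − 4k − 1,
and -(k+1)^2 − 2·(k+1) + 2 = -k^2 − 4k − 1.
Hence b_m = -m^2 − 2m + 2 for every m ≥ 0, by induction.

b_m = -m^2 − 2m + 2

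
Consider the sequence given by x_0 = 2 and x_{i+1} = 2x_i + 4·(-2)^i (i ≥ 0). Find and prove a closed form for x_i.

Claim: x_i = 3·2^i − (-2)^i.

Base case: x_0 = 2, and 3·2^0 − (-2)^0 = 3 − 1 = 2.
Assume x_m = 3·2^m − (-2)^m for some m ≥ 0.
Then x_{m+1} = 2x_m + 4·(-2)^m = 2·(3·2^m − (-2)^m) + 4·(-2)^m = 3·2^{m+1} − 2·(-2)^m + 4·(-2)^m = 3·2^{m+1} + 2·(-2)^m = 3·2^{m+1} − (-2)^{m+1}.
This completes the inductive step, so x_i = 3·2^i − (-2)^i for all i ≥ 0.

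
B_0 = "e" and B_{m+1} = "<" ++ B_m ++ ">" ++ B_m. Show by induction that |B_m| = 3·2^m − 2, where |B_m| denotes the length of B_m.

Base case: |B_0| = 1, and 3·2^0 − 2 = 1.
Assume |B_r| = 3·2^r − 2.
Then |B_{r+1}| = 1 + |B_r| + 1 + |B_r| = 2|B_r| + 2 = 2(3·2^r − 2) + 2 = 3·2^{r+1} − 4 + 2 = 3·2^{r+1} − 2.
So the formula holds for r+1, and by induction |B_m| = 3·2^m − 2 for all m ≥ 0.

|B_m| = 3·2^m − 2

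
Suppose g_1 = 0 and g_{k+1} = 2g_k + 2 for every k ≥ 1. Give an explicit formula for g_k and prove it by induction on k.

Claim: g_k = 2^k − 2.

Base case: g_1 = 0, and 2^1 − 2 = 2 − 2 = 0.
Assume g_m = 2^m − 2 for some m ≥ 1.
Then g_{m+1} = 2g_m + 2 = 2·(2^m − 2) + 2 = 2^{m+1} − 4 + 2 = 2^{m+1} − 2.
Hence g_k = 2^k − 2 for every k ≥ 1, by induction.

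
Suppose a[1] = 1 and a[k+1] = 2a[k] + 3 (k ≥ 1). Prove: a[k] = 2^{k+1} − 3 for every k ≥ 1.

Base case: a[1] = 1, and 2^{1+1} − 3 = 4 − 3 = 1.
Assume a[m] = 2^{m+1} − 3 for some m ≥ 1.
Then a[m+1] = 2a[m] + 3 = 2·(2^{m+1} − 3) + 3 = 2^{m+2} − 6 + 3 = 2^{m+2} − 3.
So the formula holds for m+1, and by induction a[k] = 2^{k+1} − 3 for all k ≥ 1.

a[k] = 2^{k+1} − 3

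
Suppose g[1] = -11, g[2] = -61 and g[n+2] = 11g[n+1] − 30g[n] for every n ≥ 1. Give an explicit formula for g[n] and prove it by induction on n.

Claim: g[n] = -5^n − 6^n.

Base cases: g[1] = -11 and -5^1 − 6^1 = -11; g[2] = -61 and -5^2 − 6^2 = -61.
Assume g[j] = -5^j − 6^j for all 1 ≤ j ≤ m, where m ≥ 2.
Then g[m+1] = 11g[m] − 30g[m−1] = 11·(-5^m − 6^m) − 30·(-5^{m−1} − 6^{m−1}) = -(11·5 − 30)5^{m−1} − (11·6 − 30)6^{m−1} = -25·5^{m−1} − 36·6^{m−1} = -5^{m+1} − 6^{m+1}.
Hence g[n] = -5^n − 6^n for every n ≥ 1, by strong induction.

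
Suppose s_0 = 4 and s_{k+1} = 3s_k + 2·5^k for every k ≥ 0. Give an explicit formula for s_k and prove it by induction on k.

Claim: s_k = 3·3^k + 5^k.

Base case: s_0 = 4, and 3·3^0 + 5^0 = 3 + 1 = 4.
Assume s_j = 3·3^j + 5^j for some j ≥ 0.
Then s_{j+1} = 3s_j + 2·5^j = 3·(3·3^j + 5^j) + 2·5^j = 3·3^{j+1} + 3·5^j + 2·5^j = 3·3^{j+1} + 5·5^j = 3·3^{j+1} + 5^{j+1}.
By induction, s_k = 3·3^k + 5^k for all k ≥ 0.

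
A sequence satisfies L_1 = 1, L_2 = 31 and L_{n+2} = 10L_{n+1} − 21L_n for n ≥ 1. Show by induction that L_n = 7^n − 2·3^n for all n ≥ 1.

Base cases: L_1 = 1 and 7^1 − 2·3^1 = 1; L_2 = 31 and 7^2 − 2·3^2 = 31.
Assume L_j = 7^j − 2·3^j for all 1 ≤ j ≤ k, where k ≥ 2.
Then L_{k+1} = 10L_k − 21L_{k−1} = 10·(7^k − 2·3^k) − 21·(7^{k−1} − 2·3^{k−1}) = (10·7 − 21)7^{k−1} − 2·(10·3 − 21)3^{k−1} = 49·7^{k−1} − 18·3^{k−1} = 7^{k+1} − 2·3^{k+1}.
So the formula holds for k+1, and by strong induction L_n = 7^n − 2·3^n for all n ≥ 1.

L_n = 7^n − 2·3^n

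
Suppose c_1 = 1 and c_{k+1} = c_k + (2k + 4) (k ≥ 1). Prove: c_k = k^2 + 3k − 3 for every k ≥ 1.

Base case: c_1 = 1, and 1^2 + 3·1 − 3 = 1.
Assume c_m = m^2 + 3m − 3.
Then c_{m+1} = c_m + (2m + 4) = (m^2 + 3m − 3) + (2m + 4) = m^2 + 5m + 1,
and (m+1)^2 + 3·(m+1) − 3 = m^2 + 5m + 1.
Hence c_k = k^2 + 3k − 3 for every k ≥ 1, by induction.

c_k = k^2 + 3k − 3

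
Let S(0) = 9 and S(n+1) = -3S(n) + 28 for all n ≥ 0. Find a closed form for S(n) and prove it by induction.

Claim: S(n) = 2·(-3)^n + 7.

Base case: S(0) = 9, and 2·(-3)^0 + 7 = 2 + 7 = 9.
Assume S(j) = 2·(-3)^j + 7 for some j ≥ 0.
Then S(j+1) = -3S(j) + 28 = -3·(2·(-3)^j + 7) + 28 = -6·(-3)^j − 21 + 28 = 2·(-3)^{j+1} + 7.
By induction, S(n) = 2·(-3)^n + 7 for all n ≥ 0.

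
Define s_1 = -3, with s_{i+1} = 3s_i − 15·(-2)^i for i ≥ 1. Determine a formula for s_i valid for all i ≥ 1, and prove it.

Claim: s_i = 3^i + 3·(-2)^i.

Base case: s_1 = -3, and 3^1 + 3·(-2)^1 = 3 − 6 = -3.
Assume s_k = 3^k + 3·(-2)^k for some k ≥ 1.
Then s_{k+1} = 3s_k − 15·(-2)^k = 3·(3^k + 3·(-2)^k) − 15·(-2)^k = 3^{k+1} + 9·(-2)^k − 15·(-2)^k = 3^{k+1} − 6·(-2)^k = 3^{k+1} + 3·(-2)^{k+1}.
By induction, s_i = 3^i + 3·(-2)^i for all i ≥ 1.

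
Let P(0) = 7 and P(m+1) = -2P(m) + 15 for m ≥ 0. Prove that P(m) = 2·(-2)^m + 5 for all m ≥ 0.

Base case: P(0) = 7, and 2·(-2)^0 + 5 = 2 + 5 = 7.
Assume P(k) = 2·(-2)^k + 5 for some k ≥ 0.
Then P(k+1) = -2P(k) + 15 = -2·(2·(-2)^k + 5) + 15 = -4·(-2)^k − 10 + 15 = 2·(-2)^{k+1} + 5.
So the formula holds for k+1, and by induction P(m) = 2·(-2)^m + 5 for all m ≥ 0.

P(m) = 2·(-2)^m + 5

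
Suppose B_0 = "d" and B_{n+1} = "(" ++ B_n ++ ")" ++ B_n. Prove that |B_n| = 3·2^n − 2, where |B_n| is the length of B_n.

Base case: |B_0| = 1, and 3·2^0 − 2 = 1.
Assume |B_j| = 3·2^j − 2.
Then |B_{j+1}| = 1 + |B_j| + 1 + |B_j| = 2|B_j| + 2 = 2(3·2^j − 2) + 2 = 3·2^{j+1} − 4 + 2 = 3·2^{j+1} − 2.
By induction, |B_n| = 3·2^n − 2 for all n ≥ 0.

|B_n| = 3·2^n − 2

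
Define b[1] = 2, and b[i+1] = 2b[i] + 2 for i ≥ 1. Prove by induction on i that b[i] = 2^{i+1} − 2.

Base case: b[1] = 2, and 2^{1+1} − 2 = 4 − 2 = 2.
Assume b[k] = 2^{k+1} − 2 for some k ≥ 1.
Then b[k+1] = 2b[k] + 2 = 2·(2^{k+1} − 2) + 2 = 2^{k+2} − 4 + 2 = 2^{k+2} − 2.
So the formula holds for k+1, and by induction b[i] = 2^{i+1} − 2 for all i ≥ 1.

b[i] = 2^{i+1} − 2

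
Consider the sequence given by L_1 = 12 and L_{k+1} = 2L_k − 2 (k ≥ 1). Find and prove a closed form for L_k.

Claim: L_k = 5·2^k + 2.

Base case: L_1 = 12, and 5·2^1 + 2 = 10 + 2 = 12.
Assume L_j = 5·2^j + 2 for some j ≥ 1.
Then L_{j+1} = 2L_j − 2 = 2·(5·2^j + 2) − 2 = 10·2^j + 4 − 2 = 5·2^{j+1} + 2.
So the formula holds for j+1, and by induction L_k = 5·2^k + 2 for all k ≥ 1.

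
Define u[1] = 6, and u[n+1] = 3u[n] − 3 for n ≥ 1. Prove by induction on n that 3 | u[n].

Base case: u[1] = 6 = 3·2, so 3 | u[1].
Assume 3 | u[r], so u[r] = 3t for some integer t.
Then u[r+1] = 3u[r] − 3 = 3·(3t) − 3 = 3(3t − 1), so 3 | u[r+1].
This completes the inductive step, so 3 | u[n] for all n ≥ 1.

3 | u[n]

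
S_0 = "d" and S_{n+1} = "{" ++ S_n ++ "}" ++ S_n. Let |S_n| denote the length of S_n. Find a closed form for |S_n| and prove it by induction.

Claim: |S_n| = 3·2^n − 2.

Base case: |S_0| = 1, and 3·2^0 − 2 = 1.
Assume |S_r| = 3·2^r − 2.
Then |S_{r+1}| = 1 + |S_r| + 1 + |S_r| = 2|S_r| + 2 = 2(3·2^r − 2) + 2 = 3·2^{r+1} − 4 + 2 = 3·2^{r+1} − 2.
This completes the inductive step, so |S_n| = 3·2^n − 2 for all n ≥ 0.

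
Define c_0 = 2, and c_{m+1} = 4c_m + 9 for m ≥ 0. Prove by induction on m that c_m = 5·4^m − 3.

Base case: c_0 = 2, and 5·4^0 − 3 = 5 − 3 = 2.
Assume c_k = 5·4^k − 3 for some k ≥ 0.
Then c_{k+1} = 4c_k + 9 = 4·(5·4^k − 3) + 9 = 20·4^k − 12 + 9 = 5·4^{k+1} − 3.
Hence c_m = 5·4^m − 3 for every m ≥ 0, by induction.

c_m = 5·4^m − 3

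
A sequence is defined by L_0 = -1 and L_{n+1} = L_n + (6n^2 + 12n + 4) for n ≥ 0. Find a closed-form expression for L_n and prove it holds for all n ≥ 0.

Claim: L_n = 2n^3 + 3n^2 − n − 1.

Base case: L_0 = -1, and 2·0^3 + 3·0^2 − 0 − 1 = -1.
Assume L_j = 2j^3 + 3j^2 − j − 1.
Then L_{j+1} = L_j + (6j^2 + 12j + 4) = (2j^3 + 3j^2 − j − 1) + (6j^2 + 12j + 4) = 2j^3 + 9j^2 + 11j + 3,
and 2·(j+1)^3 + 3·(j+1)^2 − (j+1) − 1 = 2j^3 + 9j^2 + 11j + 3.
By induction, L_n = 2n^3 + 3n^2 − n − 1 for all n ≥ 0.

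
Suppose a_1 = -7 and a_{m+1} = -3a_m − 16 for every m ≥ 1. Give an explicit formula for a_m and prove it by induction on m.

Claim: a_m = (-3)^m − 4.

Base case: a_1 = -7, and (-3)^1 − 4 = -3 − 4 = -7.
Assume a_j = (-3)^j − 4 for some j ≥ 1.
Then a_{j+1} = -3a_j − 16 = -3·((-3)^j − 4) − 16 = -3·(-3)^j + 12 − 16 = (-3)^{j+1} − 4.
So the formula holds for j+1, and by induction a_m = (-3)^m − 4 for all m ≥ 1.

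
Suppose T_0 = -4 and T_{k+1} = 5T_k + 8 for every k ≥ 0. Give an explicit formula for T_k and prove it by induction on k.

Claim: T_k = -2·5^k − 2.

Base case: T_0 = -4, and -2·5^0 − 2 = -2 − 2 = -4.
Assume T_m = -2·5^m − 2 for some m ≥ 0.
Then T_{m+1} = 5T_m + 8 = 5·(-2·5^m − 2) + 8 = -10·5^m − 10 + 8 = -2·5^{m+1} − 2.
So the formula holds for m+1, and by induction T_k = -2·5^k − 2 for all k ≥ 0.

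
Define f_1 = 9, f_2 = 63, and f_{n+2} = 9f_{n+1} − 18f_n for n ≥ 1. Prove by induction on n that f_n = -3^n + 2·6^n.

Base cases: f_1 = 9 and -3^1 + 2·6^1 = 9; f_2 = 63 and -3^2 + 2·6^2 = 63.
Assume f_j = -3^j + 2·6^j for all 1 ≤ j ≤ r, where r ≥ 2.
Then f_{r+1} = 9f_r − 18f_{r−1} = 9·(-3^r + 2·6^r) − 18·(-3^{r−1} + 2·6^{r−1}) = -(9·3 − 18)3^{r−1} + 2·(9·6 − 18)6^{r−1} = -9·3^{r−1} + 72·6^{r−1} = -3^{r+1} + 2·6^{r+1}.
This completes the inductive step, so f_n = -3^n + 2·6^n for all n ≥ 1.

f_n = -3^n + 2·6^n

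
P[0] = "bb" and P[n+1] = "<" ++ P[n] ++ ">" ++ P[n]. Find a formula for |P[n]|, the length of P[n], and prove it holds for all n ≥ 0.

Claim: |P[n]| = 2^{n+2} − 2.

Base case: |P[0]| = 2, and 2^{0+2} − 2 = 2.
Assume |P[j]| = 2^{j+2} − 2.
Then |P[j+1]| = 1 + |P[j]| + 1 + |P[j]| = 2|P[j]| + 2 = 2(2^{j+2} − 2) + 2 = 2^{j+3} − 4 + 2 = 2^{j+3} − 2.
So the formula holds for j+1, and by induction |P[n]| = 2^{n+2} − 2 for all n ≥ 0.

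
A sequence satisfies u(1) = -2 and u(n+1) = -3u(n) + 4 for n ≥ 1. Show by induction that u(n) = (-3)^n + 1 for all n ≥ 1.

Base case: u(1) = -2, and (-3)^1 + 1 = -3 + 1 = -2.
Assume u(m) = (-3)^m + 1 for some m ≥ 1.
Then u(m+1) = -3u(m) + 4 = -3·((-3)^m + 1) + 4 = -3·(-3)^m − 3 + 4 = (-3)^{m+1} + 1.
By induction, u(n) = (-3)^n + 1 for all n ≥ 1.

u(n) = (-3)^n + 1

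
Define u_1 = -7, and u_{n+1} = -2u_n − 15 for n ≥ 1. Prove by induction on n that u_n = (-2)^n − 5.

Base case: u_1 = -7, and (-2)^1 − 5 = -2 − 5 = -7.
Assume u_k = (-2)^k − 5 for some k ≥ 1.
Then u_{k+1} = -2u_k − 15 = -2·((-2)^k − 5) − 15 = -2·(-2)^k + 10 − 15 = (-2)^{k+1} − 5.
Hence u_n = (-2)^n − 5 for every n ≥ 1, by induction.

u_n = (-2)^n − 5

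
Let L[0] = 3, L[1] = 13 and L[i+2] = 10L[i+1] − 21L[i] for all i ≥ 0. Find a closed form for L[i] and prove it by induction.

Claim: L[i] = 7^i + 2·3^i.

Base cases: L[0] = 3 and 7^0 + 2·3^0 = 3; L[1] = 13 and 7^1 + 2·3^1 = 13.
Assume L[j] = 7^j + 2·3^j for all 0 ≤ j ≤ m, where m ≥ 1.
Then L[m+1] = 10L[m] − 21L[m−1] = 10·(7^m + 2·3^m) − 21·(7^{m−1} + 2·3^{m−1}) = (10·7 − 21)7^{m−1} + 2·(10·3 − 21)3^{m−1} = 49·7^{m−1} + 18·3^{m−1} = 7^{m+1} + 2·3^{m+1}.
This completes the inductive step, so L[i] = 7^i + 2·3^i for all i ≥ 0.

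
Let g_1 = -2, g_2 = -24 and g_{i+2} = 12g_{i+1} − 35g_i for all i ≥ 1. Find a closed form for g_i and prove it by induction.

Claim: g_i = 5^i − 7^i.

Base cases: g_1 = -2 and 5^1 − 7^1 = -2; g_2 = -24 and 5^2 − 7^2 = -24.
Assume g_j = 5^j − 7^j for all 1 ≤ j ≤ k, where k ≥ 2.
Then g_{k+1} = 12g_k − 35g_{k−1} = 12·(5^k − 7^k) − 35·(5^{k−1} − 7^{k−1}) = (12·5 − 35)5^{k−1} − (12·7 − 35)7^{k−1} = 25·5^{k−1} − 49·7^{k−1} = 5^{k+1} − 7^{k+1}.
This completes the inductive step, so g_i = 5^i − 7^i for all i ≥ 1.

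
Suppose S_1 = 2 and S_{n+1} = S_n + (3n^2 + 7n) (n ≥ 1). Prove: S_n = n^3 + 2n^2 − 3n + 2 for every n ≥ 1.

Base case: S_1 = 2, and 1^3 + 2·1^2 − 3·1 + 2 = 2.
Assume S_m = m^3 + 2m^2 − 3m + 2.
Then S_{m+1} = S_m + (3m^2 + 7m) = (m^3 + 2m^2 − 3m + 2) + (3m^2 + 7m) = m^3 + 5m^2 + 4m + 2,
and (m+1)^3 + 2·(m+1)^2 − 3·(m+1) + 2 = m^3 + 5m^2 + 4m + 2.
Hence S_n = n^3 + 2n^2 − 3n + 2 for every n ≥ 1, by induction.

S_n = n^3 + 2n^2 − 3n + 2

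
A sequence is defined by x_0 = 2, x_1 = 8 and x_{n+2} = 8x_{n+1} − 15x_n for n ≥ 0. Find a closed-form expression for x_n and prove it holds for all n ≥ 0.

Claim: x_n = 3^n + 5^n.

Base cases: x_0 = 2 and 3^0 + 5^0 = 2; x_1 = 8 and 3^1 + 5^1 = 8.
Assume x_j = 3^j + 5^j for all 0 ≤ j ≤ m, where m ≥ 1.
Then x_{m+1} = 8x_m − 15x_{m−1} = 8·(3^m + 5^m) − 15·(3^{m−1} + 5^{m−1}) = (8·3 − 15)3^{m−1} + (8·5 − 15)5^{m−1} = 9·3^{m−1} + 25·5^{m−1} = 3^{m+1} + 5^{m+1}.
By strong induction, x_n = 3^n + 5^n for all n ≥ 0.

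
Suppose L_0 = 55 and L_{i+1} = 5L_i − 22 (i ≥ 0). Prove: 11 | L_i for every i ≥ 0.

Base case: L_0 = 55 = 11·5, so 11 | L_0.
Assume 11 | L_j, so L_j = 11t for some integer t.
Then L_{j+1} = 5L_j − 22 = 5·(11t) − 22 = 11(5t − 2), so 11 | L_{j+1}.
This completes the inductive step, so 11 | L_i for all i ≥ 0.

11 | L_i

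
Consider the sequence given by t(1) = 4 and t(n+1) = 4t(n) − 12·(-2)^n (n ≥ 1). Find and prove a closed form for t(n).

Claim: t(n) = 2·4^n + 2·(-2)^n.

Base case: t(1) = 4, and 2·4^1 + 2·(-2)^1 = 8 − 4 = 4.
Assume t(j) = 2·4^j + 2·(-2)^j for some j ≥ 1.
Then t(j+1) = 4t(j) − 12·(-2)^j = 4·(2·4^j + 2·(-2)^j) − 12·(-2)^j = 2·4^{j+1} + 8·(-2)^j − 12·(-2)^j = 2·4^{j+1} − 4·(-2)^j = 2·4^{j+1} + 2·(-2)^{j+1}.
So the formula holds for j+1, and by induction t(n) = 2·4^n + 2·(-2)^n for all n ≥ 1.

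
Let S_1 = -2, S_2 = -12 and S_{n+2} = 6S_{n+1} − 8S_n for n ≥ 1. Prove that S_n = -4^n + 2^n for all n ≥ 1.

Base cases: S_1 = -2 and -4^1 + 2^1 = -2; S_2 = -12 and -4^2 + 2^2 = -12.
Assume S_j = -4^j + 2^j for all 1 ≤ j ≤ r, where r ≥ 2.
Then S_{r+1} = 6S_r − 8S_{r−1} = 6·(-4^r + 2^r) − 8·(-4^{r−1} + 2^{r−1}) = -(6·4 − 8)4^{r−1} + (6·2 − 8)2^{r−1} = -16·4^{r−1} + 4·2^{r−1} = -4^{r+1} + 2^{r+1}.
This completes the inductive step, so S_n = -4^n + 2^n for all n ≥ 1.

S_n = -4^n + 2^n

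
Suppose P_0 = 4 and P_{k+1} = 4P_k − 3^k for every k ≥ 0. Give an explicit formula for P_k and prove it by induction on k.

Claim: P_k = 3·4^k + 3^k.

Base case: P_0 = 4, and 3·4^0 + 3^0 = 3 + 1 = 4.
Assume P_m = 3·4^m + 3^m for some m ≥ 0.
Then P_{m+1} = 4P_m − 3^m = 4·(3·4^m + 3^m) − 3^m = 3·4^{m+1} + 4·3^m − 3^m = 3·4^{m+1} + 3·3^m = 3·4^{m+1} + 3^{m+1}.
By induction, P_k = 3·4^k + 3^k for all k ≥ 0.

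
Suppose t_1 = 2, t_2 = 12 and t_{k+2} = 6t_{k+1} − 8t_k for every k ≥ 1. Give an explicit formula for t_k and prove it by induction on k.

Claim: t_k = 4^k − 2^k.

Base cases: t_1 = 2 and 4^1 − 2^1 = 2; t_2 = 12 and 4^2 − 2^2 = 12.
Assume t_j = 4^j − 2^j for all 1 ≤ j ≤ r, where r ≥ 2.
Then t_{r+1} = 6t_r − 8t_{r−1} = 6·(4^r − 2^r) − 8·(4^{r−1} − 2^{r−1}) = (6·4 − 8)4^{r−1} − (6·2 − 8)2^{r−1} = 16·4^{r−1} − 4·2^{r−1} = 4^{r+1} − 2^{r+1}.
By strong induction, t_k = 4^k − 2^k for all k ≥ 1.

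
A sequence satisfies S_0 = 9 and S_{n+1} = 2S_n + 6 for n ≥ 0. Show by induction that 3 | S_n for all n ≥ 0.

Base case: S_0 = 9 = 3·3, so 3 | S_0.
Assume 3 | S_k, so S_k = 3t for some integer t.
Then S_{k+1} = 2S_k + 6 = 2·(3t) + 6 = 3(2t + 2), so 3 | S_{k+1}.
By induction, 3 | S_n for all n ≥ 0.

3 | S_n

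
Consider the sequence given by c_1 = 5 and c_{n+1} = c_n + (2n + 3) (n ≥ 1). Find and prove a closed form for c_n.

Claim: c_n = n^2 + 2n + 2.

Base case: c_1 = 5, and 1^2 + 2·1 + 2 = 5.
Assume c_k = k^2 + 2k + 2.
Then c_{k+1} = c_k + (2k + 3) = (k^2 + 2k + 2) + (2k + 3) = k^2 + 4k + 5,
and (k+1)^2 + 2·(k+1) + 2 = k^2 + 4k + 5.
This completes the inductive step, so c_n = n^2 + 2n + 2 for all n ≥ 1.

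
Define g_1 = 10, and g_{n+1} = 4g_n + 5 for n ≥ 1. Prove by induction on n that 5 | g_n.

Base case: g_1 = 10 = 5·2, so 5 | g_1.
Assume 5 | g_r, so g_r = 5t for some integer t.
Then g_{r+1} = 4g_r + 5 = 4·(5t) + 5 = 5(4t + 1), so 5 | g_{r+1}.
By induction, 5 | g_n for all n ≥ 1.

5 | g_n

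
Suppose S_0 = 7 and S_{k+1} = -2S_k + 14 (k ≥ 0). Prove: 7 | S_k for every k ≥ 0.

Base case: S_0 = 7 = 7·1, so 7 | S_0.
Assume 7 | S_m, so S_m = 7t for some integer t.
Then S_{m+1} = -2S_m + 14 = -2·(7t) + 14 = 7(-2t + 2), so 7 | S_{m+1}.
So the property holds for m+1, and by induction 7 | S_k for all k ≥ 0.

7 | S_k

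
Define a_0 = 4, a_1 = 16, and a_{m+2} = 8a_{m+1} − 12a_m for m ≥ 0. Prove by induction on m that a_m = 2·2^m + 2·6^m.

Base cases: a_0 = 4 and 2·2^0 + 2·6^0 = 4; a_1 = 16 and 2·2^1 + 2·6^1 = 16.
Assume a_j = 2·2^j + 2·6^j for all 0 ≤ j ≤ k, where k ≥ 1.
Then a_{k+1} = 8a_k − 12a_{k−1} = 8·(2·2^k + 2·6^k) − 12·(2·2^{k−1} + 2·6^{k−1}) = 2·(8·2 − 12)2^{k−1} + 2·(8·6 − 12)6^{k−1} = 8·2^{k−1} + 72·6^{k−1} = 2·2^{k+1} + 2·6^{k+1}.
So the formula holds for k+1, and by strong induction a_m = 2·2^m + 2·6^m for all m ≥ 0.

a_m = 2·2^m + 2·6^m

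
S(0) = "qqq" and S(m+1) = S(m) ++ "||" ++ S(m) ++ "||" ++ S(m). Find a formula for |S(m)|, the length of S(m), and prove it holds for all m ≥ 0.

Claim: |S(m)| = 5·3^m − 2.

Base case: |S(0)| = 3, and 5·3^0 − 2 = 3.
Assume |S(r)| = 5·3^r − 2.
Then |S(r+1)| = 3|S(r)| + 4 = 3(5·3^r − 2) + 4 = 5·3^{r+1} − 6 + 4 = 5·3^{r+1} − 2.
This completes the inductive step, so |S(m)| = 5·3^m − 2 for all m ≥ 0.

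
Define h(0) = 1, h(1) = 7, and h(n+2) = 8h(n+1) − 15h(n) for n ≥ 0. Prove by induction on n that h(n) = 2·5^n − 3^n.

Base cases: h(0) = 1 and 2·5^0 − 3^0 = 1; h(1) = 7 and 2·5^1 − 3^1 = 7.
Assume h(j) = 2·5^j − 3^j for all 0 ≤ j ≤ r, where r ≥ 1.
Then h(r+1) = 8h(r) − 15h(r−1) = 8·(2·5^r − 3^r) − 15·(2·5^{r−1} − 3^{r−1}) = 2·(8·5 − 15)5^{r−1} − (8·3 − 15)3^{r−1} = 50·5^{r−1} − 9·3^{r−1} = 2·5^{r+1} − 3^{r+1}.
So the formula holds for r+1, and by strong induction h(n) = 2·5^n − 3^n for all n ≥ 0.

h(n) = 2·5^n − 3^n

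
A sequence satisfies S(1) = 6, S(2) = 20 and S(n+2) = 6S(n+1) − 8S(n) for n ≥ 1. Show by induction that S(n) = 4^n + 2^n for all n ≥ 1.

Base cases: S(1) = 6 and 4^1 + 2^1 = 6; S(2) = 20 and 4^2 + 2^2 = 20.
Assume S(j) = 4^j + 2^j for all 1 ≤ j ≤ m, where m ≥ 2.
Then S(m+1) = 6S(m) − 8S(m−1) = 6·(4^m + 2^m) − 8·(4^{m−1} + 2^{m−1}) = (6·4 − 8)4^{m−1} + (6·2 − 8)2^{m−1} = 16·4^{m−1} + 4·2^{m−1} = 4^{m+1} + 2^{m+1}.
By strong induction, S(n) = 4^n + 2^n for all n ≥ 1.

S(n) = 4^n + 2^n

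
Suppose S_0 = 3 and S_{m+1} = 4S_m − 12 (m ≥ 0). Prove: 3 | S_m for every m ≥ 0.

Base case: S_0 = 3 = 3·1, so 3 | S_0.
Assume 3 | S_r, so S_r = 3t for some integer t.
Then S_{r+1} = 4S_r − 12 = 4·(3t) − 12 = 3(4t − 4), so 3 | S_{r+1}.
This completes the inductive step, so 3 | S_m for all m ≥ 0.

3 | S_m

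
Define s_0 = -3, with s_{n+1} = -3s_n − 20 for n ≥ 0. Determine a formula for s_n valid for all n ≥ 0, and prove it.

Claim: s_n = 2·(-3)^n − 5.

Base case: s_0 = -3, and 2·(-3)^0 − 5 = 2 − 5 = -3.
Assume s_k = 2·(-3)^k − 5 for some k ≥ 0.
Then s_{k+1} = -3s_k − 20 = -3·(2·(-3)^k − 5) − 20 = -6·(-3)^k + 15 − 20 = 2·(-3)^{k+1} − 5.
This completes the inductive step, so s_n = 2·(-3)^n − 5 for all n ≥ 0.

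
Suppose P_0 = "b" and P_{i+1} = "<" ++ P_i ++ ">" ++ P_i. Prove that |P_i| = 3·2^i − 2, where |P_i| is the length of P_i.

Base case: |P_0| = 1, and 3·2^0 − 2 = 1.
Assume |P_k| = 3·2^k − 2.
Then |P_{k+1}| = 1 + |P_k| + 1 + |P_k| = 2|P_k| + 2 = 2(3·2^k − 2) + 2 = 3·2^{k+1} − 4 + 2 = 3·2^{k+1} − 2.
So the formula holds for k+1, and by induction |P_i| = 3·2^i − 2 for all i ≥ 0.

|P_i| = 3·2^i − 2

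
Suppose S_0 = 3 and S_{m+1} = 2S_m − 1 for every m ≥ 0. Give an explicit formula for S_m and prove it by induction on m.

Claim: S_m = 2^{m+1} + 1.

Base case: S_0 = 3, and 2^{0+1} + 1 = 2 + 1 = 3.
Assume S_k = 2^{k+1} + 1 for some k ≥ 0.
Then S_{k+1} = 2S_k − 1 = 2·(2^{k+1} + 1) − 1 = 2^{k+2} + 2 − 1 = 2^{k+2} + 1.
By induction, S_m = 2^{m+1} + 1 for all m ≥ 0.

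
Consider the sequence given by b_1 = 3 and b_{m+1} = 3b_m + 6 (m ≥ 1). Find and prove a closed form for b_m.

Claim: b_m = 2·3^m − 3.

Base case: b_1 = 3, and 2·3^1 − 3 = 6 − 3 = 3.
Assume b_k = 2·3^k − 3 for some k ≥ 1.
Then b_{k+1} = 3b_k + 6 = 3·(2·3^k − 3) + 6 = 6·3^k − 9 + 6 = 2·3^{k+1} − 3.
By induction, b_m = 2·3^m − 3 for all m ≥ 1.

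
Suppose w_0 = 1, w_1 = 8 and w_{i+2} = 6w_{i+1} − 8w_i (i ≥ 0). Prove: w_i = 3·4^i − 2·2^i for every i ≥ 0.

Base cases: w_0 = 1 and 3·4^0 − 2·2^0 = 1; w_1 = 8 and 3·4^1 − 2·2^1 = 8.
Assume w_j = 3·4^j − 2·2^j for all 0 ≤ j ≤ m, where m ≥ 1.
Then w_{m+1} = 6w_m − 8w_{m−1} = 6·(3·4^m − 2·2^m) − 8·(3·4^{m−1} − 2·2^{m−1}) = 3·(6·4 − 8)4^{m−1} − 2·(6·2 − 8)2^{m−1} = 48·4^{m−1} − 8·2^{m−1} = 3·4^{m+1} − 2·2^{m+1}.
Hence w_i = 3·4^i − 2·2^i for every i ≥ 0, by strong induction.

w_i = 3·4^i − 2·2^i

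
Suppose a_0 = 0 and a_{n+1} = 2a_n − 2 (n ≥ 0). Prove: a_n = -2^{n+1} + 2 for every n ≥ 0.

Base case: a_0 = 0, and -2^{0+1} + 2 = -2 + 2 = 0.
Assume a_j = -2^{j+1} + 2 for some j ≥ 0.
Then a_{j+1} = 2a_j − 2 = 2·(-2^{j+1} + 2) − 2 = -2^{j+2} + 4 − 2 = -2^{j+2} + 2.
Hence a_n = -2^{n+1} + 2 for every n ≥ 0, by induction.

a_n = -2^{n+1} + 2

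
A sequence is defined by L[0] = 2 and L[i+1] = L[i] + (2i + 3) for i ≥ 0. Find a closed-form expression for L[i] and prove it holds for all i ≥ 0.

Claim: L[i] = i^2 + 2i + 2.

Base case: L[0] = 2, and 0^2 + 2·0 + 2 = 2.
Assume L[k] = k^2 + 2k + 2.
Then L[k+1] = L[k] + (2k + 3) = (k^2 + 2k + 2) + (2k + 3) = k^2 + 4k + 5,
and (k+1)^2 + 2·(k+1) + 2 = k^2 + 4k + 5.
Hence L[i] = i^2 + 2i + 2 for every i ≥ 0, by induction.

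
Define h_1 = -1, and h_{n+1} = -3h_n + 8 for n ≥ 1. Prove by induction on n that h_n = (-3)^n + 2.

Base case: h_1 = -1, and (-3)^1 + 2 = -3 + 2 = -1.
Assume h_m = (-3)^m + 2 for some m ≥ 1.
Then h_{m+1} = -3h_m + 8 = -3·((-3)^m + 2) + 8 = -3·(-3)^m − 6 + 8 = (-3)^{m+1} + 2.
So the formula holds for m+1, and by induction h_n = (-3)^n + 2 for all n ≥ 1.

h_n = (-3)^n + 2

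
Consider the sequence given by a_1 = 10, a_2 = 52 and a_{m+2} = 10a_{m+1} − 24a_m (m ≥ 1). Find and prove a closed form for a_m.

Claim: a_m = 6^m + 4^m.

Base cases: a_1 = 10 and 6^1 + 4^1 = 10; a_2 = 52 and 6^2 + 4^2 = 52.
Assume a_j = 6^j + 4^j for all 1 ≤ j ≤ k, where k ≥ 2.
Then a_{k+1} = 10a_k − 24a_{k−1} = 10·(6^k + 4^k) − 24·(6^{k−1} + 4^{k−1}) = (10·6 − 24)6^{k−1} + (10·4 − 24)4^{k−1} = 36·6^{k−1} + 16·4^{k−1} = 6^{k+1} + 4^{k+1}.
By strong induction, a_m = 6^m + 4^m for all m ≥ 1.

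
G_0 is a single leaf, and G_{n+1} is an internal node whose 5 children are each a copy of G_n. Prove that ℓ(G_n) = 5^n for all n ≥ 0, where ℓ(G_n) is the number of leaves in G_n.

Base case: ℓ(G_0) = 1, and 5^0 = 1.
Assume ℓ(G_m) = 5^m.
Then ℓ(G_{m+1}) = 5·ℓ(G_m) = 5·5^m = 5^{m+1}.
Hence ℓ(G_n) = 5^n for every n ≥ 0, by induction.

ℓ(G_n) = 5^n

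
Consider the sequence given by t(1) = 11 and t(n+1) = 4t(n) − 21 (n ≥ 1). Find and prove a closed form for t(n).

Claim: t(n) = 4^n + 7.

Base case: t(1) = 11, and 4^1 + 7 = 4 + 7 = 11.
Assume t(k) = 4^k + 7 for some k ≥ 1.
Then t(k+1) = 4t(k) − 21 = 4·(4^k + 7) − 21 = 4^{k+1} + 28 − 21 = 4^{k+1} + 7.
This completes the inductive step, so t(n) = 4^n + 7 for all n ≥ 1.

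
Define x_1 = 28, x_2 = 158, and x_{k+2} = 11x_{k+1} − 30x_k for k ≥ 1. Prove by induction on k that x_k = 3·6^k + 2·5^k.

Base cases: x_1 = 28 and 3·6^1 + 2·5^1 = 28; x_2 = 158 and 3·6^2 + 2·5^2 = 158.
Assume x_j = 3·6^j + 2·5^j for all 1 ≤ j ≤ r, where r ≥ 2.
Then x_{r+1} = 11x_r − 30x_{r−1} = 11·(3·6^r + 2·5^r) − 30·(3·6^{r−1} + 2·5^{r−1}) = 3·(11·6 − 30)6^{r−1} + 2·(11·5 − 30)5^{r−1} = 108·6^{r−1} + 50·5^{r−1} = 3·6^{r+1} + 2·5^{r+1}.
So the formula holds for r+1, and by strong induction x_k = 3·6^k + 2·5^k for all k ≥ 1.

x_k = 3·6^k + 2·5^k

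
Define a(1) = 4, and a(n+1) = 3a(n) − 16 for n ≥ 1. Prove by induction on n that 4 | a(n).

Base case: a(1) = 4 = 4·1, so 4 | a(1).
Assume 4 | a(r), so a(r) = 4t for some integer t.
Then a(r+1) = 3a(r) − 16 = 3·(4t) − 16 = 4(3t − 4), so 4 | a(r+1).
So the property holds for r+1, and by induction 4 | a(n) for all n ≥ 1.

4 | a(n)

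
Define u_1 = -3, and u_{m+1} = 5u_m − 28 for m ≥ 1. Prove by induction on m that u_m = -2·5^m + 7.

Base case: u_1 = -3, and -2·5^1 + 7 = -10 + 7 = -3.
Assume u_r = -2·5^r + 7 for some r ≥ 1.
Then u_{r+1} = 5u_r − 28 = 5·(-2·5^r + 7) − 28 = -10·5^r + 35 − 28 = -2·5^{r+1} + 7.
By induction, u_m = -2·5^m + 7 for all m ≥ 1.

u_m = -2·5^m + 7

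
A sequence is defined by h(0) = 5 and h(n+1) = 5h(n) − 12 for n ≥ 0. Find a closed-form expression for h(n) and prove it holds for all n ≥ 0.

Claim: h(n) = 2·5^n + 3.

Base case: h(0) = 5, and 2·5^0 + 3 = 2 + 3 = 5.
Assume h(j) = 2·5^j + 3 for some j ≥ 0.
Then h(j+1) = 5h(j) − 12 = 5·(2·5^j + 3) − 12 = 10·5^j + 15 − 12 = 2·5^{j+1} + 3.
This completes the inductive step, so h(n) = 2·5^n + 3 for all n ≥ 0.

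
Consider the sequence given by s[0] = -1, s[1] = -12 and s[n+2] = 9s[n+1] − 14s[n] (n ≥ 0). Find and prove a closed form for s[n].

Claim: s[n] = 2^n − 2·7^n.

Base cases: s[0] = -1 and 2^0 − 2·7^0 = -1; s[1] = -12 and 2^1 − 2·7^1 = -12.
Assume s[j] = 2^j − 2·7^j for all 0 ≤ j ≤ m, where m ≥ 1.
Then s[m+1] = 9s[m] − 14s[m−1] = 9·(2^m − 2·7^m) − 14·(2^{m−1} − 2·7^{m−1}) = (9·2 − 14)2^{m−1} − 2·(9·7 − 14)7^{m−1} = 4·2^{m−1} − 98·7^{m−1} = 2^{m+1} − 2·7^{m+1}.
Hence s[n] = 2^n − 2·7^n for every n ≥ 0, by strong induction.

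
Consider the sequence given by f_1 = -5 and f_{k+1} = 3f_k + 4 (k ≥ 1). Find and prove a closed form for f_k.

Claim: f_k = -3^k − 2.

Base case: f_1 = -5, and -3^1 − 2 = -3 − 2 = -5.
Assume f_j = -3^j − 2 for some j ≥ 1.
Then f_{j+1} = 3f_j + 4 = 3·(-3^j − 2) + 4 = -3^{j+1} − 6 + 4 = -3^{j+1} − 2.
So the formula holds for j+1, and by induction f_k = -3^k − 2 for all k ≥ 1.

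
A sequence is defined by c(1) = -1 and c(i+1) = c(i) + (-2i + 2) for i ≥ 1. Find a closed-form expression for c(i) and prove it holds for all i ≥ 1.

Claim: c(i) = -i^2 + 3i − 3.

Base case: c(1) = -1, and -1^2 + 3·1 − 3 = -1.
Assume c(j) = -j^2 + 3j − 3.
Then c(j+1) = c(j) + (-2j + 2) = (-j^2 + 3j − 3) + (-2j + 2) = -j^2 + j − 1,
and -(j+1)^2 + 3·(j+1) − 3 = -j^2 + j − 1.
This completes the inductive step, so c(i) = -i^2 + 3i − 3 for all i ≥ 1.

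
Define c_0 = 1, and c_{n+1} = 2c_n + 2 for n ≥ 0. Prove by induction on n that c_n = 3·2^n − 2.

Base case: c_0 = 1, and 3·2^0 − 2 = 3 − 2 = 1.
Assume c_r = 3·2^r − 2 for some r ≥ 0.
Then c_{r+1} = 2c_r + 2 = 2·(3·2^r − 2) + 2 = 6·2^r − 4 + 2 = 3·2^{r+1} − 2.
Hence c_n = 3·2^n − 2 for every n ≥ 0, by induction.

c_n = 3·2^n − 2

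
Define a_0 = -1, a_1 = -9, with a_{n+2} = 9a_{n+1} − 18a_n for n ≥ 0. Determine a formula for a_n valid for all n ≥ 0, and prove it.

Claim: a_n = 3^n − 2·6^n.

Base cases: a_0 = -1 and 3^0 − 2·6^0 = -1; a_1 = -9 and 3^1 − 2·6^1 = -9.
Assume a_j = 3^j − 2·6^j for all 0 ≤ j ≤ m, where m ≥ 1.
Then a_{m+1} = 9a_m − 18a_{m−1} = 9·(3^m − 2·6^m) − 18·(3^{m−1} − 2·6^{m−1}) = (9·3 − 18)3^{m−1} − 2·(9·6 − 18)6^{m−1} = 9·3^{m−1} − 72·6^{m−1} = 3^{m+1} − 2·6^{m+1}.
By strong induction, a_n = 3^n − 2·6^n for all n ≥ 0.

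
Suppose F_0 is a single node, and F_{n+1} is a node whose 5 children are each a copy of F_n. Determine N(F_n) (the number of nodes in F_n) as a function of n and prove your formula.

Claim: N(F_n) = (5^{n+1} − 1)/4.

Base case: N(F_0) = 1, and (5^{0+1} − 1)/4 = 1.
Assume N(F_j) = (5^{j+1} − 1)/4.
Then N(F_{j+1}) = 1 + 5N(F_j) = 1 + 5·(5^{j+1} − 1)/4 = 1 + (5^{j+2} − 5)/4 = (4 + 5^{j+2} − 5)/4 = (5^{j+2} − 1)/4.
So the formula holds for j+1, and by induction N(F_n) = (5^{n+1} − 1)/4 for all n ≥ 0.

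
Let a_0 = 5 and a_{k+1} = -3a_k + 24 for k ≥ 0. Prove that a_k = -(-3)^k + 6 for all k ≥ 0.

Base case: a_0 = 5, and -(-3)^0 + 6 = -1 + 6 = 5.
Assume a_m = -(-3)^m + 6 for some m ≥ 0.
Then a_{m+1} = -3a_m + 24 = -3·(-(-3)^m + 6) + 24 = 3·(-3)^m − 18 + 24 = -(-3)^{m+1} + 6.
Hence a_k = -(-3)^k + 6 for every k ≥ 0, by induction.

a_k = -(-3)^k + 6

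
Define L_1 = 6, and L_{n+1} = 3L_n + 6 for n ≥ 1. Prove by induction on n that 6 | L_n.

Base case: L_1 = 6 = 6·1, so 6 | L_1.
Assume 6 | L_k, so L_k = 6t for some integer t.
Then L_{k+1} = 3L_k + 6 = 3·(6t) + 6 = 6(3t + 1), so 6 | L_{k+1}.
This completes the inductive step, so 6 | L_n for all n ≥ 1.

6 | L_n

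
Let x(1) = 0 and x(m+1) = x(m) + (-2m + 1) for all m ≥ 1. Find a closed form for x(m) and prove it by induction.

Claim: x(m) = -m^2 + 2m − 1.

Base case: x(1) = 0, and -1^2 + 2·1 − 1 = 0.
Assume x(j) = -j^2 + 2j − 1.
Then x(j+1) = x(j) + (-2j + 1) = (-j^2 + 2j − 1) + (-2j + 1) = -j^2,
and -(j+1)^2 + 2·(j+1) − 1 = -j^2.
Hence x(m) = -m^2 + 2m − 1 for every m ≥ 1, by induction.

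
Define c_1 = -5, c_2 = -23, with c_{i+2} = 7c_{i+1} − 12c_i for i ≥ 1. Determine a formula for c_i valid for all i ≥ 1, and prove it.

Claim: c_i = 3^i − 2·4^i.

Base cases: c_1 = -5 and 3^1 − 2·4^1 = -5; c_2 = -23 and 3^2 − 2·4^2 = -23.
Assume c_j = 3^j − 2·4^j for all 1 ≤ j ≤ k, where k ≥ 2.
Then c_{k+1} = 7c_k − 12c_{k−1} = 7·(3^k − 2·4^k) − 12·(3^{k−1} − 2·4^{k−1}) = (7·3 − 12)3^{k−1} − 2·(7·4 − 12)4^{k−1} = 9·3^{k−1} − 32·4^{k−1} = 3^{k+1} − 2·4^{k+1}.
This completes the inductive step, so c_i = 3^i − 2·4^i for all i ≥ 1.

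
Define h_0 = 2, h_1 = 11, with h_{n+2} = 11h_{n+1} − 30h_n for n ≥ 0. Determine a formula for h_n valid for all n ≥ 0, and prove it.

Claim: h_n = 5^n + 6^n.

Base cases: h_0 = 2 and 5^0 + 6^0 = 2; h_1 = 11 and 5^1 + 6^1 = 11.
Assume h_j = 5^j + 6^j for all 0 ≤ j ≤ m, where m ≥ 1.
Then h_{m+1} = 11h_m − 30h_{m−1} = 11·(5^m + 6^m) − 30·(5^{m−1} + 6^{m−1}) = (11·5 − 30)5^{m−1} + (11·6 − 30)6^{m−1} = 25·5^{m−1} + 36·6^{m−1} = 5^{m+1} + 6^{m+1}.
This completes the inductive step, so h_n = 5^n + 6^n for all n ≥ 0.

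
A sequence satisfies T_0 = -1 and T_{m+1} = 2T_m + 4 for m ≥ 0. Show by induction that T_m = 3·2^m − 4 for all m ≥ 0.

Base case: T_0 = -1, and 3·2^0 − 4 = 3 − 4 = -1.
Assume T_k = 3·2^k − 4 for some k ≥ 0.
Then T_{k+1} = 2T_k + 4 = 2·(3·2^k − 4) + 4 = 6·2^k − 8 + 4 = 3·2^{k+1} − 4.
By induction, T_m = 3·2^m − 4 for all m ≥ 0.

T_m = 3·2^m − 4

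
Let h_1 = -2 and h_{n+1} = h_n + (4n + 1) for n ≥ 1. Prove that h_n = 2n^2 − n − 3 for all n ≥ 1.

Base case: h_1 = -2, and 2·1^2 − 1 − 3 = -2.
Assume h_r = 2r^2 − r − 3.
Then h_{r+1} = h_r + (4r + 1) = (2r^2 − r − 3) + (4r + 1) = 2r^2 + 3r − 2,
and 2·(r+1)^2 − (r+1) − 3 = 2r^2 + 3r − 2.
Hence h_n = 2n^2 − n − 3 for every n ≥ 1, by induction.

h_n = 2n^2 − n − 3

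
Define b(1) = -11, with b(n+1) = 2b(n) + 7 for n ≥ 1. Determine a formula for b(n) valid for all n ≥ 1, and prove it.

Claim: b(n) = -2^{n+1} − 7.

Base case: b(1) = -11, and -2^{1+1} − 7 = -4 − 7 = -11.
Assume b(j) = -2^{j+1} − 7 for some j ≥ 1.
Then b(j+1) = 2b(j) + 7 = 2·(-2^{j+1} − 7) + 7 = -2^{j+2} − 14 + 7 = -2^{j+2} − 7.
So the formula holds for j+1, and by induction b(n) = -2^{n+1} − 7 for all n ≥ 1.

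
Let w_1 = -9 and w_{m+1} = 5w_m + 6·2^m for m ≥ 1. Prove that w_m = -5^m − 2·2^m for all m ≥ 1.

Base case: w_1 = -9, and -5^1 − 2·2^1 = -5 − 4 = -9.
Assume w_r = -5^r − 2·2^r for some r ≥ 1.
Then w_{r+1} = 5w_r + 6·2^r = 5·(-5^r − 2·2^r) + 6·2^r = -5^{r+1} − 10·2^r + 6·2^r = -5^{r+1} − 4·2^r = -5^{r+1} − 2·2^{r+1}.
So the formula holds for r+1, and by induction w_m = -5^m − 2·2^m for all m ≥ 1.

w_m = -5^m − 2·2^m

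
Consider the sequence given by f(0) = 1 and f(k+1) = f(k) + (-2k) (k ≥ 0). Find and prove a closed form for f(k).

Claim: f(k) = -k^2 + k + 1.

Base case: f(0) = 1, and -0^2 + 0 + 1 = 1.
Assume f(j) = -j^2 + j + 1.
Then f(j+1) = f(j) + (-2j) = (-j^2 + j + 1) + (-2j) = -j^2 − j + 1,
and -(j+1)^2 + (j+1) + 1 = -j^2 − j + 1.
This completes the inductive step, so f(k) = -k^2 + k + 1 for all k ≥ 0.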